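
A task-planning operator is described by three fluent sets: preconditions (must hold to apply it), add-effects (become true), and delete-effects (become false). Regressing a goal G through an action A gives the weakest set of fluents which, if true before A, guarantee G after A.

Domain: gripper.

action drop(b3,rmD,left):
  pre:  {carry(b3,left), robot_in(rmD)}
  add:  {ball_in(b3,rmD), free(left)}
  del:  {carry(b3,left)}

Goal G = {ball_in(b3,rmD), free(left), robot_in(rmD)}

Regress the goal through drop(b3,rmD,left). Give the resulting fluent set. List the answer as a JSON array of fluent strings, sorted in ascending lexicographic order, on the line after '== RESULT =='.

Regress:
  G ∩ del = {}  (empty — regression defined)
  G \ add = {ball_in(b3,rmD), free(left), robot_in(rmD)} \ {ball_in(b3,rmD), free(left)} = {robot_in(rmD)}
  ∪ pre   = {robot_in(rmD)} ∪ {carry(b3,left), robot_in(rmD)}
          = {carry(b3,left), robot_in(rmD)}

== RESULT ==
["carry(b3,left)", "robot_in(rmD)"]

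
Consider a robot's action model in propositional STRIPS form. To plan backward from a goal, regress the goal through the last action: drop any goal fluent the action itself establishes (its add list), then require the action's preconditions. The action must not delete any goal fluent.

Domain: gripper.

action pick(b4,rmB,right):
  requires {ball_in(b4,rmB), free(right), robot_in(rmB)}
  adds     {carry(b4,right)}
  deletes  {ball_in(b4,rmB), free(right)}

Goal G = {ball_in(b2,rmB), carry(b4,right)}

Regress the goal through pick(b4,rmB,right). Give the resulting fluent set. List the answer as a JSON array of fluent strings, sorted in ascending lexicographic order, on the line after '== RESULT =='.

Regress:
  G ∩ del = {}  (empty — regression defined)
  G \ add = {ball_in(b2,rmB), carry(b4,right)} \ {carry(b4,right)} = {ball_in(b2,rmB)}
  ∪ pre   = {ball_in(b2,rmB)} ∪ {ball_in(b4,rmB), free(right), robot_in(rmB)}
          = {ball_in(b2,rmB), ball_in(b4,rmB), free(right), robot_in(rmB)}

== RESULT ==
["ball_in(b2,rmB)", "ball_in(b4,rmB)", "free(right)", "robot_in(rmB)"]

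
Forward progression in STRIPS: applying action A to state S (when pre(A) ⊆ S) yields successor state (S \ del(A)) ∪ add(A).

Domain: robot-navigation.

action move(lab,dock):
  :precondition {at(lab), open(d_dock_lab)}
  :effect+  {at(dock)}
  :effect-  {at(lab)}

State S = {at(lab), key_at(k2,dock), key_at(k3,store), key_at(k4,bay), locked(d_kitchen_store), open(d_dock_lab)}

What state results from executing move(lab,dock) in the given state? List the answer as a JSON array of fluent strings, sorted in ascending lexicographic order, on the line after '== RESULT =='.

Progress:
  pre ⊆ S: {at(lab), open(d_dock_lab)} ⊆ S  — applicable
  S \ del = {key_at(k2,dock), key_at(k3,store), key_at(k4,bay), locked(d_kitchen_store), open(d_dock_lab)}
  ∪ add   = {at(dock), key_at(k2,dock), key_at(k3,store), key_at(k4,bay), locked(d_kitchen_store), open(d_dock_lab)}

== RESULT ==
["at(dock)", "key_at(k2,dock)", "key_at(k3,store)", "key_at(k4,bay)", "locked(d_kitchen_store)", "open(d_dock_lab)"]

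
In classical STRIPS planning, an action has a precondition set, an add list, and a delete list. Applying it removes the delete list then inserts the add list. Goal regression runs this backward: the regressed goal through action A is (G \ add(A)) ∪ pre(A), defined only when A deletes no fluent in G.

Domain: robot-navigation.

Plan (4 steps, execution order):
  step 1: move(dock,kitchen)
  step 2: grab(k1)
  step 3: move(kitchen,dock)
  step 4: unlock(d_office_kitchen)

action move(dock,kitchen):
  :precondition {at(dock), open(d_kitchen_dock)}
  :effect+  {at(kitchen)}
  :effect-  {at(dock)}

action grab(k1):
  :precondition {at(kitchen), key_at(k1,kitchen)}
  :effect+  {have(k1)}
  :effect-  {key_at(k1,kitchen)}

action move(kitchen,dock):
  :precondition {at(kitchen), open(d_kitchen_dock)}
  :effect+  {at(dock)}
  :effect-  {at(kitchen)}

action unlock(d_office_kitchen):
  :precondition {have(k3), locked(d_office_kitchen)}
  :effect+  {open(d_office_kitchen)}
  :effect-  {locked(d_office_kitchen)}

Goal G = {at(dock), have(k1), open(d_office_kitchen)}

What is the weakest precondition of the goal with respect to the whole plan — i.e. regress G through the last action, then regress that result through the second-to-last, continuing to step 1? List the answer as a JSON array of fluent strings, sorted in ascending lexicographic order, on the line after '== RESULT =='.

Work backward from the goal:
  through step 4 (unlock(d_office_kitchen)): drop {open(d_office_kitchen)}, keep {at(dock), have(k1)}, require {have(k3), locked(d_office_kitchen)}
    → {at(dock), have(k1), have(k3), locked(d_office_kitchen)}
  through step 3 (move(kitchen,dock)): drop {at(dock)}, keep {have(k1), have(k3), locked(d_office_kitchen)}, require {at(kitchen), open(d_kitchen_dock)}
    → {at(kitchen), have(k1), have(k3), locked(d_office_kitchen), open(d_kitchen_dock)}
  through step 2 (grab(k1)): drop {have(k1)}, keep {at(kitchen), have(k3), locked(d_office_kitchen), open(d_kitchen_dock)}, require {at(kitchen), key_at(k1,kitchen)}
    → {at(kitchen), have(k3), key_at(k1,kitchen), locked(d_office_kitchen), open(d_kitchen_dock)}
  through step 1 (move(dock,kitchen)): drop {at(kitchen)}, keep {have(k3), key_at(k1,kitchen), locked(d_office_kitchen), open(d_kitchen_dock)}, require {at(dock), open(d_kitchen_dock)}
    → {at(dock), have(k3), key_at(k1,kitchen), locked(d_office_kitchen), open(d_kitchen_dock)}

== RESULT ==
["at(dock)", "have(k3)", "key_at(k1,kitchen)", "locked(d_office_kitchen)", "open(d_kitchen_dock)"]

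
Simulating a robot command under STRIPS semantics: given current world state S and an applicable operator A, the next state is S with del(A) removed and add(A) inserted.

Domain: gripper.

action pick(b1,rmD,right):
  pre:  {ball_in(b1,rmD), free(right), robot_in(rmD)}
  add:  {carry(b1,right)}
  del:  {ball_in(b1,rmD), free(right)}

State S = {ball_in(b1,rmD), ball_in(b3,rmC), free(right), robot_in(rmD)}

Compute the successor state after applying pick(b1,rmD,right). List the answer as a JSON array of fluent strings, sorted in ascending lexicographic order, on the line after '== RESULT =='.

Progress:
  pre ⊆ S: {ball_in(b1,rmD), free(right), robot_in(rmD)} ⊆ S  — applicable
  S \ del = {ball_in(b3,rmC), robot_in(rmD)}
  ∪ add   = {ball_in(b3,rmC), carry(b1,right), robot_in(rmD)}

== RESULT ==
["ball_in(b3,rmC)", "carry(b1,right)", "robot_in(rmD)"]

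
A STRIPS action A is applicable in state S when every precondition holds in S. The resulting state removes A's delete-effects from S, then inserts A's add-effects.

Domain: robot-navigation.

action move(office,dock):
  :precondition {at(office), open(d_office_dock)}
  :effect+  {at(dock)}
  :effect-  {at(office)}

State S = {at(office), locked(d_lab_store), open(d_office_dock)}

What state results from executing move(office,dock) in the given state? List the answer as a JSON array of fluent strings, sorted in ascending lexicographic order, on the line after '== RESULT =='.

Progress:
  pre ⊆ S: {at(office), open(d_office_dock)} ⊆ S  — applicable
  S \ del = {locked(d_lab_store), open(d_office_dock)}
  ∪ add   = {at(dock), locked(d_lab_store), open(d_office_dock)}

== RESULT ==
["at(dock)", "locked(d_lab_store)", "open(d_office_dock)"]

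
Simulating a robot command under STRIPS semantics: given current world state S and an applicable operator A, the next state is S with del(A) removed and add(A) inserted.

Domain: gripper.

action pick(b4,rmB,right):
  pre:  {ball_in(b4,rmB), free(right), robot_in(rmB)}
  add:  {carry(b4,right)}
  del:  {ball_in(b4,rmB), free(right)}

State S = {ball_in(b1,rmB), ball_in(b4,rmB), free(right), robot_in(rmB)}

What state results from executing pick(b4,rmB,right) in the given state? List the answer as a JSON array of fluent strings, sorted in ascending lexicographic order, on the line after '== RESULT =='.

Progress:
  pre ⊆ S: {ball_in(b4,rmB), free(right), robot_in(rmB)} ⊆ S  — applicable
  S \ del = {ball_in(b1,rmB), robot_in(rmB)}
  ∪ add   = {ball_in(b1,rmB), carry(b4,right), robot_in(rmB)}

== RESULT ==
["ball_in(b1,rmB)", "carry(b4,right)", "robot_in(rmB)"]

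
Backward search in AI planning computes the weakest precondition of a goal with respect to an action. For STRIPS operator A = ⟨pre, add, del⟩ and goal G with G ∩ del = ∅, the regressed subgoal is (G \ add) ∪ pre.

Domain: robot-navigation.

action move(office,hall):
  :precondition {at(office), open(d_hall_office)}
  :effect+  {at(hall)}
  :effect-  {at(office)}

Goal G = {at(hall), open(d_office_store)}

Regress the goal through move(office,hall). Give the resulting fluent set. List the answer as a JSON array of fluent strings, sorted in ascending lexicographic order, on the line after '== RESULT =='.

Regress:
  G ∩ del = {}  (empty — regression defined)
  G \ add = {at(hall), open(d_office_store)} \ {at(hall)} = {open(d_office_store)}
  ∪ pre   = {open(d_office_store)} ∪ {at(office), open(d_hall_office)}
          = {at(office), open(d_hall_office), open(d_office_store)}

== RESULT ==
["at(office)", "open(d_hall_office)", "open(d_office_store)"]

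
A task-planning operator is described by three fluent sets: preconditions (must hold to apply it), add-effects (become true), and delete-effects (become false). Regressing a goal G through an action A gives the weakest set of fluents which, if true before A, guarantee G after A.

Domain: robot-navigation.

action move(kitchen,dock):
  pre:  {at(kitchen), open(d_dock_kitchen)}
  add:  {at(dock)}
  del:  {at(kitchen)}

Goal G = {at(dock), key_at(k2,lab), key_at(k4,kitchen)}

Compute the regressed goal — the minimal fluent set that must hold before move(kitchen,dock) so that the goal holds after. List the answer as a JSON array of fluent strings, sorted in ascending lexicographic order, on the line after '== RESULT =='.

Compute (G \ add) ∪ pre:
  G ∩ del = {}  (empty — regression defined)
  G \ add = {at(dock), key_at(k2,lab), key_at(k4,kitchen)} \ {at(dock)} = {key_at(k2,lab), key_at(k4,kitchen)}
  ∪ pre   = {key_at(k2,lab), key_at(k4,kitchen)} ∪ {at(kitchen), open(d_dock_kitchen)}
          = {at(kitchen), key_at(k2,lab), key_at(k4,kitchen), open(d_dock_kitchen)}

== RESULT ==
["at(kitchen)", "key_at(k2,lab)", "key_at(k4,kitchen)", "open(d_dock_kitchen)"]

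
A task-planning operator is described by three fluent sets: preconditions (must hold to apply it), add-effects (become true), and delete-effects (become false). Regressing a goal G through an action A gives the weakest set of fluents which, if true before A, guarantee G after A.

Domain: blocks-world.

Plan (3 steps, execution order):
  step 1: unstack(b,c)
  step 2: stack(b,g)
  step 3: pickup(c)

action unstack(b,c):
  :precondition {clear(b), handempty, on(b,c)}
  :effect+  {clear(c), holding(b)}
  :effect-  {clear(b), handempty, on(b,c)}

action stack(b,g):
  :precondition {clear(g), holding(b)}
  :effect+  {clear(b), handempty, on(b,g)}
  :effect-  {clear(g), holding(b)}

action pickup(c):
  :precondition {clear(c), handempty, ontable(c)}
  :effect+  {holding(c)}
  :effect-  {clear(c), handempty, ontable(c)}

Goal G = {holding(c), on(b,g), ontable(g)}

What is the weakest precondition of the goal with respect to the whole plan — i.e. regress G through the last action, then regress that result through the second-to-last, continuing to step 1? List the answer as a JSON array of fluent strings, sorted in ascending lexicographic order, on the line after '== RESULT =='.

Regress step by step:
  through step 3 (pickup(c)): drop {holding(c)}, keep {on(b,g), ontable(g)}, require {clear(c), handempty, ontable(c)}
    → {clear(c), handempty, on(b,g), ontable(c), ontable(g)}
  through step 2 (stack(b,g)): drop {handempty, on(b,g)}, keep {clear(c), ontable(c), ontable(g)}, require {clear(g), holding(b)}
    → {clear(c), clear(g), holding(b), ontable(c), ontable(g)}
  through step 1 (unstack(b,c)): drop {clear(c), holding(b)}, keep {clear(g), ontable(c), ontable(g)}, require {clear(b), handempty, on(b,c)}
    → {clear(b), clear(g), handempty, on(b,c), ontable(c), ontable(g)}

== RESULT ==
["clear(b)", "clear(g)", "handempty", "on(b,c)", "ontable(c)", "ontable(g)"]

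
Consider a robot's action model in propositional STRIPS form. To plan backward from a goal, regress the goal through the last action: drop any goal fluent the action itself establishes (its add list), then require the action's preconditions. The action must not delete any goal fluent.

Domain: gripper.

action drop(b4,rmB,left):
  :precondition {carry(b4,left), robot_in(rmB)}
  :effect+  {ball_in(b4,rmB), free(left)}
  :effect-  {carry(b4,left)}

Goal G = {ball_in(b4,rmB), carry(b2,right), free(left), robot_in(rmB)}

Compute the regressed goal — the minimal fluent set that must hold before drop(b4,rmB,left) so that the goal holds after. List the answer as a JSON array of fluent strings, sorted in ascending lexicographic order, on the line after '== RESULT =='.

Compute (G \ add) ∪ pre:
  G ∩ del = {}  (empty — regression defined)
  G \ add = {ball_in(b4,rmB), carry(b2,right), free(left), robot_in(rmB)} \ {ball_in(b4,rmB), free(left)} = {carry(b2,right), robot_in(rmB)}
  ∪ pre   = {carry(b2,right), robot_in(rmB)} ∪ {carry(b4,left), robot_in(rmB)}
          = {carry(b2,right), carry(b4,left), robot_in(rmB)}

== RESULT ==
["carry(b2,right)", "carry(b4,left)", "robot_in(rmB)"]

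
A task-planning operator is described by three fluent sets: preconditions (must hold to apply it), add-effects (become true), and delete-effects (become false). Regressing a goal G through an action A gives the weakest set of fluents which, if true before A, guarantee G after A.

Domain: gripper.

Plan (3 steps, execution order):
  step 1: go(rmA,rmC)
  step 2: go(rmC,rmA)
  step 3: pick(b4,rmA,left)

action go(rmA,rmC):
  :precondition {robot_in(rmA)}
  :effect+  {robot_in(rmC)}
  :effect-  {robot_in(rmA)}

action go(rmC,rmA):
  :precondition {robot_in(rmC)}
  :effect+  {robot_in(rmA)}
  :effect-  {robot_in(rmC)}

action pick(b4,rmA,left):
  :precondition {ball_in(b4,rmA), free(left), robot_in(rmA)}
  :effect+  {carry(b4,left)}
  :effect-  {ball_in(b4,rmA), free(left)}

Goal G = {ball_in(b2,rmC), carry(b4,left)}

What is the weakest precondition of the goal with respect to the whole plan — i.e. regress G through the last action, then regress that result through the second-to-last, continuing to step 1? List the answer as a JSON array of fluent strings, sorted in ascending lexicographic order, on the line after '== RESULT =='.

Regress step by step:
  through step 3 (pick(b4,rmA,left)): drop {carry(b4,left)}, keep {ball_in(b2,rmC)}, require {ball_in(b4,rmA), free(left), robot_in(rmA)}
    → {ball_in(b2,rmC), ball_in(b4,rmA), free(left), robot_in(rmA)}
  through step 2 (go(rmC,rmA)): drop {robot_in(rmA)}, keep {ball_in(b2,rmC), ball_in(b4,rmA), free(left)}, require {robot_in(rmC)}
    → {ball_in(b2,rmC), ball_in(b4,rmA), free(left), robot_in(rmC)}
  through step 1 (go(rmA,rmC)): drop {robot_in(rmC)}, keep {ball_in(b2,rmC), ball_in(b4,rmA), free(left)}, require {robot_in(rmA)}
    → {ball_in(b2,rmC), ball_in(b4,rmA), free(left), robot_in(rmA)}

== RESULT ==
["ball_in(b2,rmC)", "ball_in(b4,rmA)", "free(left)", "robot_in(rmA)"]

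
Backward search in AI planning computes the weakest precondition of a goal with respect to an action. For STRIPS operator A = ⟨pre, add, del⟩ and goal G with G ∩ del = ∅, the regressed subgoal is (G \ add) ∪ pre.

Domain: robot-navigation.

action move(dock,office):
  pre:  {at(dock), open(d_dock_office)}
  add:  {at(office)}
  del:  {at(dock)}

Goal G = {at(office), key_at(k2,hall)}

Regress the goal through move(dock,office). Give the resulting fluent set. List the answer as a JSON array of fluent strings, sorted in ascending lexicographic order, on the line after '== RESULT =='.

Compute (G \ add) ∪ pre:
  G ∩ del = {}  (empty — regression defined)
  G \ add = {at(office), key_at(k2,hall)} \ {at(office)} = {key_at(k2,hall)}
  ∪ pre   = {key_at(k2,hall)} ∪ {at(dock), open(d_dock_office)}
          = {at(dock), key_at(k2,hall), open(d_dock_office)}

== RESULT ==
["at(dock)", "key_at(k2,hall)", "open(d_dock_office)"]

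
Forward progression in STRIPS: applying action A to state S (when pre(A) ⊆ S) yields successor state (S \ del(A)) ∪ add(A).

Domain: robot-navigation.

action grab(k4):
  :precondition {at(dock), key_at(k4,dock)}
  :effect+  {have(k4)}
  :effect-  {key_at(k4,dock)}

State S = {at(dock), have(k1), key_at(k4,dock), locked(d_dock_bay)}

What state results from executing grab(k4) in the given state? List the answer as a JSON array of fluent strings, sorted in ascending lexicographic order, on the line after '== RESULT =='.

Compute (S \ del) ∪ add:
  pre ⊆ S: {at(dock), key_at(k4,dock)} ⊆ S  — applicable
  S \ del = {at(dock), have(k1), locked(d_dock_bay)}
  ∪ add   = {at(dock), have(k1), have(k4), locked(d_dock_bay)}

== RESULT ==
["at(dock)", "have(k1)", "have(k4)", "locked(d_dock_bay)"]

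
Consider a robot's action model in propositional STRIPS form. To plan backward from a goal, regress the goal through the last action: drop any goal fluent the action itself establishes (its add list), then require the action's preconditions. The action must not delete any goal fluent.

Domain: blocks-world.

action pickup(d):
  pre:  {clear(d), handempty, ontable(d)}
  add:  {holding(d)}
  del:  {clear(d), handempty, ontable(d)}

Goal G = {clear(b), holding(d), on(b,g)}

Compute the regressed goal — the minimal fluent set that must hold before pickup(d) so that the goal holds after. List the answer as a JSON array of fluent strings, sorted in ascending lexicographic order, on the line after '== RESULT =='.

Compute (G \ add) ∪ pre:
  G ∩ del = {}  (empty — regression defined)
  G \ add = {clear(b), holding(d), on(b,g)} \ {holding(d)} = {clear(b), on(b,g)}
  ∪ pre   = {clear(b), on(b,g)} ∪ {clear(d), handempty, ontable(d)}
          = {clear(b), clear(d), handempty, on(b,g), ontable(d)}

== RESULT ==
["clear(b)", "clear(d)", "handempty", "on(b,g)", "ontable(d)"]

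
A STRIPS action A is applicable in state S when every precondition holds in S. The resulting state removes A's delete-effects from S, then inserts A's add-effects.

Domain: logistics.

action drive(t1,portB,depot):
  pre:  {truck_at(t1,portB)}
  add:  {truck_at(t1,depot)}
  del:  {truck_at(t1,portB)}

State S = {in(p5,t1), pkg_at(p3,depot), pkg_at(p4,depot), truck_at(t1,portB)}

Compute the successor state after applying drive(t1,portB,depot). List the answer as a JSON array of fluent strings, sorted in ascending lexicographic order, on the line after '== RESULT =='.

Compute (S \ del) ∪ add:
  pre ⊆ S: {truck_at(t1,portB)} ⊆ S  — applicable
  S \ del = {in(p5,t1), pkg_at(p3,depot), pkg_at(p4,depot)}
  ∪ add   = {in(p5,t1), pkg_at(p3,depot), pkg_at(p4,depot), truck_at(t1,depot)}

== RESULT ==
["in(p5,t1)", "pkg_at(p3,depot)", "pkg_at(p4,depot)", "truck_at(t1,depot)"]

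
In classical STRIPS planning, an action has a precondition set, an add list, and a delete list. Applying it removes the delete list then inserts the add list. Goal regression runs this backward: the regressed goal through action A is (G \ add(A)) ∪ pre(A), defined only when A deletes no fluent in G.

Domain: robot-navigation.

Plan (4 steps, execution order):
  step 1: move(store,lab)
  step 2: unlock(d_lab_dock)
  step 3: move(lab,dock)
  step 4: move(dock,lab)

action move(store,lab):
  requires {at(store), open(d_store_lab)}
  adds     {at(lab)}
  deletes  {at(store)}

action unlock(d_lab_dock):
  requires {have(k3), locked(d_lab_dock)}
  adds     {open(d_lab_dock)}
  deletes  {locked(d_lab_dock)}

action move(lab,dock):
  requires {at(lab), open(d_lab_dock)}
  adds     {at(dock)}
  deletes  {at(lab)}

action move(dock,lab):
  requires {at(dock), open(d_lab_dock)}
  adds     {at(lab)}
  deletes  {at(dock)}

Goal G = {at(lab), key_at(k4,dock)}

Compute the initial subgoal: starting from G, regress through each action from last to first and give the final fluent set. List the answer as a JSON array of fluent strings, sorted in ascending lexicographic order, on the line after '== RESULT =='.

Work backward from the goal:
  through step 4 (move(dock,lab)): drop {at(lab)}, keep {key_at(k4,dock)}, require {at(dock), open(d_lab_dock)}
    → {at(dock), key_at(k4,dock), open(d_lab_dock)}
  through step 3 (move(lab,dock)): drop {at(dock)}, keep {key_at(k4,dock), open(d_lab_dock)}, require {at(lab), open(d_lab_dock)}
    → {at(lab), key_at(k4,dock), open(d_lab_dock)}
  through step 2 (unlock(d_lab_dock)): drop {open(d_lab_dock)}, keep {at(lab), key_at(k4,dock)}, require {have(k3), locked(d_lab_dock)}
    → {at(lab), have(k3), key_at(k4,dock), locked(d_lab_dock)}
  through step 1 (move(store,lab)): drop {at(lab)}, keep {have(k3), key_at(k4,dock), locked(d_lab_dock)}, require {at(store), open(d_store_lab)}
    → {at(store), have(k3), key_at(k4,dock), locked(d_lab_dock), open(d_store_lab)}

== RESULT ==
["at(store)", "have(k3)", "key_at(k4,dock)", "locked(d_lab_dock)", "open(d_store_lab)"]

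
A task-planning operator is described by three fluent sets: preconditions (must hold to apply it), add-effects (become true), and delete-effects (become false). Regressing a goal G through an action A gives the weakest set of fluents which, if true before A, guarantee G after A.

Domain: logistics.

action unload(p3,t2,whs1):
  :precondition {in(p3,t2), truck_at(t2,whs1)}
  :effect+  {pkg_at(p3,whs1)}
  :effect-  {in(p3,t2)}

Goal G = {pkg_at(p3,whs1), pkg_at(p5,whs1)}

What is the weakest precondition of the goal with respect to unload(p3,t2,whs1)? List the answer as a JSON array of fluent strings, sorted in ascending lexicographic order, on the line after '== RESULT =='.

Compute (G \ add) ∪ pre:
  G ∩ del = {}  (empty — regression defined)
  G \ add = {pkg_at(p3,whs1), pkg_at(p5,whs1)} \ {pkg_at(p3,whs1)} = {pkg_at(p5,whs1)}
  ∪ pre   = {pkg_at(p5,whs1)} ∪ {in(p3,t2), truck_at(t2,whs1)}
          = {in(p3,t2), pkg_at(p5,whs1), truck_at(t2,whs1)}

== RESULT ==
["in(p3,t2)", "pkg_at(p5,whs1)", "truck_at(t2,whs1)"]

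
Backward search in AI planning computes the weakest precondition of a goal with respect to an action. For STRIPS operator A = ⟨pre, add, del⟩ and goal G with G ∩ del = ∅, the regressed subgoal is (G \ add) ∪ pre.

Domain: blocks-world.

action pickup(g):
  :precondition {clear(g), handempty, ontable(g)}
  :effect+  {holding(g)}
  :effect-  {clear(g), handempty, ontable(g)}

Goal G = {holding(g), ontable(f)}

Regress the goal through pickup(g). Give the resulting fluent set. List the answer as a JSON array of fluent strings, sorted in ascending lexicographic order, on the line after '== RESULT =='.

Regress:
  G ∩ del = {}  (empty — regression defined)
  G \ add = {holding(g), ontable(f)} \ {holding(g)} = {ontable(f)}
  ∪ pre   = {ontable(f)} ∪ {clear(g), handempty, ontable(g)}
          = {clear(g), handempty, ontable(f), ontable(g)}

== RESULT ==
["clear(g)", "handempty", "ontable(f)", "ontable(g)"]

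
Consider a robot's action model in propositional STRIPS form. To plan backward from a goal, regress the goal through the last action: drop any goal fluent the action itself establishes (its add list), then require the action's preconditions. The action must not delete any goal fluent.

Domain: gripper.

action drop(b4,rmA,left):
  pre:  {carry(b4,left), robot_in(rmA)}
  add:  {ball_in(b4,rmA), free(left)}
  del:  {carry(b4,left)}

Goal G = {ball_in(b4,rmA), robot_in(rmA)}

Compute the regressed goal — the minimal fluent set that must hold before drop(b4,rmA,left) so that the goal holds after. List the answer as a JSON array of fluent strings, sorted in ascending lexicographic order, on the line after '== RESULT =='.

Regress:
  G ∩ del = {}  (empty — regression defined)
  G \ add = {ball_in(b4,rmA), robot_in(rmA)} \ {ball_in(b4,rmA), free(left)} = {robot_in(rmA)}
  ∪ pre   = {robot_in(rmA)} ∪ {carry(b4,left), robot_in(rmA)}
          = {carry(b4,left), robot_in(rmA)}

== RESULT ==
["carry(b4,left)", "robot_in(rmA)"]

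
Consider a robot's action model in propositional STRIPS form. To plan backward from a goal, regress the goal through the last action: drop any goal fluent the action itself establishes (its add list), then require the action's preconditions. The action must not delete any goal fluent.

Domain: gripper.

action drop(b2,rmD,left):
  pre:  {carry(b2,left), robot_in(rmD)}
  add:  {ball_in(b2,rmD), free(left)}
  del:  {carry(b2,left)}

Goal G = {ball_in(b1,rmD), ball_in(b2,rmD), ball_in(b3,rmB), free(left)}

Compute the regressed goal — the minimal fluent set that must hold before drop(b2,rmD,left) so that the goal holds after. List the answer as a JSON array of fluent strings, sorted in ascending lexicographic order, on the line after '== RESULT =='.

Compute (G \ add) ∪ pre:
  G ∩ del = {}  (empty — regression defined)
  G \ add = {ball_in(b1,rmD), ball_in(b2,rmD), ball_in(b3,rmB), free(left)} \ {ball_in(b2,rmD), free(left)} = {ball_in(b1,rmD), ball_in(b3,rmB)}
  ∪ pre   = {ball_in(b1,rmD), ball_in(b3,rmB)} ∪ {carry(b2,left), robot_in(rmD)}
          = {ball_in(b1,rmD), ball_in(b3,rmB), carry(b2,left), robot_in(rmD)}

== RESULT ==
["ball_in(b1,rmD)", "ball_in(b3,rmB)", "carry(b2,left)", "robot_in(rmD)"]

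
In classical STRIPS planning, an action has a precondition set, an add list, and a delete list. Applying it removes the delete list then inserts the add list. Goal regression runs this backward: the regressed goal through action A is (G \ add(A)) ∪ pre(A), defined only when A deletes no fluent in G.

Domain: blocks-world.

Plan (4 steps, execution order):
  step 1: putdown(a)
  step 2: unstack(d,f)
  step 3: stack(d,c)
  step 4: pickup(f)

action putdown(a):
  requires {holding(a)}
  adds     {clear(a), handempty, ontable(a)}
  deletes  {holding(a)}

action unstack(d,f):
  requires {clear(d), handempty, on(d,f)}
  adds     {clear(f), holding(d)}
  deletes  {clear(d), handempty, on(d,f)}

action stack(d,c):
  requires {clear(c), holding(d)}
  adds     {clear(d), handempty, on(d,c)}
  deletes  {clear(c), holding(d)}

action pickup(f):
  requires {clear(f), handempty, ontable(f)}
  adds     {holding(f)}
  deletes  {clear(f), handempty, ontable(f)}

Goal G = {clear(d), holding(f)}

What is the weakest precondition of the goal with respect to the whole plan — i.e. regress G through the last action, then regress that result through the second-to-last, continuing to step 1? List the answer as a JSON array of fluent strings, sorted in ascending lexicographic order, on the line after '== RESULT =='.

Work backward from the goal:
  through step 4 (pickup(f)): drop {holding(f)}, keep {clear(d)}, require {clear(f), handempty, ontable(f)}
    → {clear(d), clear(f), handempty, ontable(f)}
  through step 3 (stack(d,c)): drop {clear(d), handempty}, keep {clear(f), ontable(f)}, require {clear(c), holding(d)}
    → {clear(c), clear(f), holding(d), ontable(f)}
  through step 2 (unstack(d,f)): drop {clear(f), holding(d)}, keep {clear(c), ontable(f)}, require {clear(d), handempty, on(d,f)}
    → {clear(c), clear(d), handempty, on(d,f), ontable(f)}
  through step 1 (putdown(a)): drop {handempty}, keep {clear(c), clear(d), on(d,f), ontable(f)}, require {holding(a)}
    → {clear(c), clear(d), holding(a), on(d,f), ontable(f)}

== RESULT ==
["clear(c)", "clear(d)", "holding(a)", "on(d,f)", "ontable(f)"]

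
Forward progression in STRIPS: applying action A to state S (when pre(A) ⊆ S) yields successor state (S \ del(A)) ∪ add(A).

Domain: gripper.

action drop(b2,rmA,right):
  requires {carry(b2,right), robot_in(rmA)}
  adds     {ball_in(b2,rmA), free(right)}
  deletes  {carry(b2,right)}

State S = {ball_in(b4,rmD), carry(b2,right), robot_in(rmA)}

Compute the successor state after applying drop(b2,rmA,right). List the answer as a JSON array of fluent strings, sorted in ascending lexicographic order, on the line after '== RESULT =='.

Compute (S \ del) ∪ add:
  pre ⊆ S: {carry(b2,right), robot_in(rmA)} ⊆ S  — applicable
  S \ del = {ball_in(b4,rmD), robot_in(rmA)}
  ∪ add   = {ball_in(b2,rmA), ball_in(b4,rmD), free(right), robot_in(rmA)}

== RESULT ==
["ball_in(b2,rmA)", "ball_in(b4,rmD)", "free(right)", "robot_in(rmA)"]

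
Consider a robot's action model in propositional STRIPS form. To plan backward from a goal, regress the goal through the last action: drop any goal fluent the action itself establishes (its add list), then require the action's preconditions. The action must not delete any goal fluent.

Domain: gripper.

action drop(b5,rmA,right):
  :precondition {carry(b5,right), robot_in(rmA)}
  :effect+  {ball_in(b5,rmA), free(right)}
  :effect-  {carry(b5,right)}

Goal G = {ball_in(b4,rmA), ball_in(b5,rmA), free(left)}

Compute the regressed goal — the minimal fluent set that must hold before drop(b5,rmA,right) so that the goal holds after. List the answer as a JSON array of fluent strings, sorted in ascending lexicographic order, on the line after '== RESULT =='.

Compute (G \ add) ∪ pre:
  G ∩ del = {}  (empty — regression defined)
  G \ add = {ball_in(b4,rmA), ball_in(b5,rmA), free(left)} \ {ball_in(b5,rmA), free(right)} = {ball_in(b4,rmA), free(left)}
  ∪ pre   = {ball_in(b4,rmA), free(left)} ∪ {carry(b5,right), robot_in(rmA)}
          = {ball_in(b4,rmA), carry(b5,right), free(left), robot_in(rmA)}

== RESULT ==
["ball_in(b4,rmA)", "carry(b5,right)", "free(left)", "robot_in(rmA)"]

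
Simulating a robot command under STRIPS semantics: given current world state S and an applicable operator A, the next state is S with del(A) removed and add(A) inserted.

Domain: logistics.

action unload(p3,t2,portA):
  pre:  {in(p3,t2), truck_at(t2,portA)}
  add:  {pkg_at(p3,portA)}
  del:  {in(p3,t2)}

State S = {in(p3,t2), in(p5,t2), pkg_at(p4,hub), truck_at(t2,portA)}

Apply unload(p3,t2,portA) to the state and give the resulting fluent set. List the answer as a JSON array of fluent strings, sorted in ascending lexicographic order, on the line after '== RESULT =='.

Compute (S \ del) ∪ add:
  pre ⊆ S: {in(p3,t2), truck_at(t2,portA)} ⊆ S  — applicable
  S \ del = {in(p5,t2), pkg_at(p4,hub), truck_at(t2,portA)}
  ∪ add   = {in(p5,t2), pkg_at(p3,portA), pkg_at(p4,hub), truck_at(t2,portA)}

== RESULT ==
["in(p5,t2)", "pkg_at(p3,portA)", "pkg_at(p4,hub)", "truck_at(t2,portA)"]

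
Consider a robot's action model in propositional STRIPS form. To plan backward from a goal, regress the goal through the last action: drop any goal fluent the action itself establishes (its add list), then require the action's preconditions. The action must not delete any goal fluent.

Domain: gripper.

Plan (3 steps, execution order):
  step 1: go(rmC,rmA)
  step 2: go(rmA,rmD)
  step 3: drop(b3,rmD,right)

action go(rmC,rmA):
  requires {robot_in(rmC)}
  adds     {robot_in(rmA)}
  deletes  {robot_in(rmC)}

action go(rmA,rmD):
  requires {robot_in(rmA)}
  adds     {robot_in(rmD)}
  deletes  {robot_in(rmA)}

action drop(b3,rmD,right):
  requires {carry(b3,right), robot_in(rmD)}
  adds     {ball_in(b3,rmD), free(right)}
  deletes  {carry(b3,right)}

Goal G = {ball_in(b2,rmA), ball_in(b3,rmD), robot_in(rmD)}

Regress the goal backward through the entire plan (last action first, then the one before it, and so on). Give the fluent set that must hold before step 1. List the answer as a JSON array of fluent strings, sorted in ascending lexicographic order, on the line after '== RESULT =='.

Regress step by step:
  through step 3 (drop(b3,rmD,right)): drop {ball_in(b3,rmD)}, keep {ball_in(b2,rmA), robot_in(rmD)}, require {carry(b3,right), robot_in(rmD)}
    → {ball_in(b2,rmA), carry(b3,right), robot_in(rmD)}
  through step 2 (go(rmA,rmD)): drop {robot_in(rmD)}, keep {ball_in(b2,rmA), carry(b3,right)}, require {robot_in(rmA)}
    → {ball_in(b2,rmA), carry(b3,right), robot_in(rmA)}
  through step 1 (go(rmC,rmA)): drop {robot_in(rmA)}, keep {ball_in(b2,rmA), carry(b3,right)}, require {robot_in(rmC)}
    → {ball_in(b2,rmA), carry(b3,right), robot_in(rmC)}

== RESULT ==
["ball_in(b2,rmA)", "carry(b3,right)", "robot_in(rmC)"]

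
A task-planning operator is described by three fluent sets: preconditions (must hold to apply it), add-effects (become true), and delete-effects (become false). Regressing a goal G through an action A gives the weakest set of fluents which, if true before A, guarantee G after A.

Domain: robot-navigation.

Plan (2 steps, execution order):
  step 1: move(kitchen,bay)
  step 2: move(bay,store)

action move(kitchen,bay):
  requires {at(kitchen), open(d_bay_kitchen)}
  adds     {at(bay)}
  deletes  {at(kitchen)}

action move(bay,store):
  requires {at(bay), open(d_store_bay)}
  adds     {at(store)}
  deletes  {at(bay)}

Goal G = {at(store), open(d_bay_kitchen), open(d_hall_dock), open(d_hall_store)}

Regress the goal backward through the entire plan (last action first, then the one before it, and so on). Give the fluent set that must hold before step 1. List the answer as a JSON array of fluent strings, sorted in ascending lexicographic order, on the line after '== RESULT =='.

Work backward from the goal:
  through step 2 (move(bay,store)): drop {at(store)}, keep {open(d_bay_kitchen), open(d_hall_dock), open(d_hall_store)}, require {at(bay), open(d_store_bay)}
    → {at(bay), open(d_bay_kitchen), open(d_hall_dock), open(d_hall_store), open(d_store_bay)}
  through step 1 (move(kitchen,bay)): drop {at(bay)}, keep {open(d_bay_kitchen), open(d_hall_dock), open(d_hall_store), open(d_store_bay)}, require {at(kitchen), open(d_bay_kitchen)}
    → {at(kitchen), open(d_bay_kitchen), open(d_hall_dock), open(d_hall_store), open(d_store_bay)}

== RESULT ==
["at(kitchen)", "open(d_bay_kitchen)", "open(d_hall_dock)", "open(d_hall_store)", "open(d_store_bay)"]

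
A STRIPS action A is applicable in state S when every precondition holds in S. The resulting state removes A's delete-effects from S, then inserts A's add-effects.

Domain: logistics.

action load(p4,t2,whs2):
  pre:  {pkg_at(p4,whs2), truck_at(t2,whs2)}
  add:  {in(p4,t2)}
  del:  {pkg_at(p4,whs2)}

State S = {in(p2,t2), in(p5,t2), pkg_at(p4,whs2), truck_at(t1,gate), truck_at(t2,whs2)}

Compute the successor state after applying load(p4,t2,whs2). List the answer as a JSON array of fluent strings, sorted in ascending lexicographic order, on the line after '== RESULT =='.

Compute (S \ del) ∪ add:
  pre ⊆ S: {pkg_at(p4,whs2), truck_at(t2,whs2)} ⊆ S  — applicable
  S \ del = {in(p2,t2), in(p5,t2), truck_at(t1,gate), truck_at(t2,whs2)}
  ∪ add   = {in(p2,t2), in(p4,t2), in(p5,t2), truck_at(t1,gate), truck_at(t2,whs2)}

== RESULT ==
["in(p2,t2)", "in(p4,t2)", "in(p5,t2)", "truck_at(t1,gate)", "truck_at(t2,whs2)"]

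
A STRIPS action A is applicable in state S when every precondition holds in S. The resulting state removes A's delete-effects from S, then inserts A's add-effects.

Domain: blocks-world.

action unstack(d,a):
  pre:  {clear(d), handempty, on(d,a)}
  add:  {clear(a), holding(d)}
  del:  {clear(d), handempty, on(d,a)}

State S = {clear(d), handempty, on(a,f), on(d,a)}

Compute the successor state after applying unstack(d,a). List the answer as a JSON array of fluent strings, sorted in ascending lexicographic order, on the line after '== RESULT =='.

Progress:
  pre ⊆ S: {clear(d), handempty, on(d,a)} ⊆ S  — applicable
  S \ del = {on(a,f)}
  ∪ add   = {clear(a), holding(d), on(a,f)}

== RESULT ==
["clear(a)", "holding(d)", "on(a,f)"]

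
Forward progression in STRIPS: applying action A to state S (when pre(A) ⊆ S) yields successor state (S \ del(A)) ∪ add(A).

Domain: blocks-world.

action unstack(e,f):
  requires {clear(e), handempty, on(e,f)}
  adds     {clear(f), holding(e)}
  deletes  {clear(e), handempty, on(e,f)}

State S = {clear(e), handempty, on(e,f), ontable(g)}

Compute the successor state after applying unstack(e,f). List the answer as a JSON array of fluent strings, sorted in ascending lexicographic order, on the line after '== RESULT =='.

Progress:
  pre ⊆ S: {clear(e), handempty, on(e,f)} ⊆ S  — applicable
  S \ del = {ontable(g)}
  ∪ add   = {clear(f), holding(e), ontable(g)}

== RESULT ==
["clear(f)", "holding(e)", "ontable(g)"]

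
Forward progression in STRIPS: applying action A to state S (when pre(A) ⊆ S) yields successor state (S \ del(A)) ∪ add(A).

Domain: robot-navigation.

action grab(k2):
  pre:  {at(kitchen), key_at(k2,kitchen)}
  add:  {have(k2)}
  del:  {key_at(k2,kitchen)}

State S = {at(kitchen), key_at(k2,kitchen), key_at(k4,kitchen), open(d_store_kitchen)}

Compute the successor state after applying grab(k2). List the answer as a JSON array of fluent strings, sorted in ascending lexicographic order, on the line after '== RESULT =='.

Compute (S \ del) ∪ add:
  pre ⊆ S: {at(kitchen), key_at(k2,kitchen)} ⊆ S  — applicable
  S \ del = {at(kitchen), key_at(k4,kitchen), open(d_store_kitchen)}
  ∪ add   = {at(kitchen), have(k2), key_at(k4,kitchen), open(d_store_kitchen)}

== RESULT ==
["at(kitchen)", "have(k2)", "key_at(k4,kitchen)", "open(d_store_kitchen)"]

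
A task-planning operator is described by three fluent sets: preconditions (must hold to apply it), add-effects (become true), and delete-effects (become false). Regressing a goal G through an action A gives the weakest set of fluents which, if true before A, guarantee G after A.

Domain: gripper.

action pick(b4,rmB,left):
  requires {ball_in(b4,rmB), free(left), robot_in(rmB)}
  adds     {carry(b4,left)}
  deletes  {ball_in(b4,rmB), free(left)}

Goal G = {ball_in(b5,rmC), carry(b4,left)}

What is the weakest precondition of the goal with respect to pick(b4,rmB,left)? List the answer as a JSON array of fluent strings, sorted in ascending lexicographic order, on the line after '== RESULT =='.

Compute (G \ add) ∪ pre:
  G ∩ del = {}  (empty — regression defined)
  G \ add = {ball_in(b5,rmC), carry(b4,left)} \ {carry(b4,left)} = {ball_in(b5,rmC)}
  ∪ pre   = {ball_in(b5,rmC)} ∪ {ball_in(b4,rmB), free(left), robot_in(rmB)}
          = {ball_in(b4,rmB), ball_in(b5,rmC), free(left), robot_in(rmB)}

== RESULT ==
["ball_in(b4,rmB)", "ball_in(b5,rmC)", "free(left)", "robot_in(rmB)"]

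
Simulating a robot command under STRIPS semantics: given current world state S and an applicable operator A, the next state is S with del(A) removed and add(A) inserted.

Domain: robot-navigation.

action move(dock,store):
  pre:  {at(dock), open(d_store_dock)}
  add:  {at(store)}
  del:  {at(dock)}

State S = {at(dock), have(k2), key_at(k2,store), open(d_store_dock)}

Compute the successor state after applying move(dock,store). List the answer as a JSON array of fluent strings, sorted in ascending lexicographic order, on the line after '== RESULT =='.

Compute (S \ del) ∪ add:
  pre ⊆ S: {at(dock), open(d_store_dock)} ⊆ S  — applicable
  S \ del = {have(k2), key_at(k2,store), open(d_store_dock)}
  ∪ add   = {at(store), have(k2), key_at(k2,store), open(d_store_dock)}

== RESULT ==
["at(store)", "have(k2)", "key_at(k2,store)", "open(d_store_dock)"]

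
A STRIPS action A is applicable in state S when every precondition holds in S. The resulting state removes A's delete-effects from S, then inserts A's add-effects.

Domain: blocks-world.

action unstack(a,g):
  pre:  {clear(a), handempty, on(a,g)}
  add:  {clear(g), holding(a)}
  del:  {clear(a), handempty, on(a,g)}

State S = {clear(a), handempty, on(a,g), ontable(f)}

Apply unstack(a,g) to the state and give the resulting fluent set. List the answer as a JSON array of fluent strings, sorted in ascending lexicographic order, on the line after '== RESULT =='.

Compute (S \ del) ∪ add:
  pre ⊆ S: {clear(a), handempty, on(a,g)} ⊆ S  — applicable
  S \ del = {ontable(f)}
  ∪ add   = {clear(g), holding(a), ontable(f)}

== RESULT ==
["clear(g)", "holding(a)", "ontable(f)"]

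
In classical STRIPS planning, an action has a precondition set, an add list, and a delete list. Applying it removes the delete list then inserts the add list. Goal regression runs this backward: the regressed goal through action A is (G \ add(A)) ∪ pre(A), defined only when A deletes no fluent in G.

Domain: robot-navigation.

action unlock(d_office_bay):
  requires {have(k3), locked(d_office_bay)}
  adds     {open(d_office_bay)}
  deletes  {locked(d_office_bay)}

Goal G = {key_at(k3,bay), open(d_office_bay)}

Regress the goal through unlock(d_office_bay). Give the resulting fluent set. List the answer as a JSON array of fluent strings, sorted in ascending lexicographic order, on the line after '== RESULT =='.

Regress:
  G ∩ del = {}  (empty — regression defined)
  G \ add = {key_at(k3,bay), open(d_office_bay)} \ {open(d_office_bay)} = {key_at(k3,bay)}
  ∪ pre   = {key_at(k3,bay)} ∪ {have(k3), locked(d_office_bay)}
          = {have(k3), key_at(k3,bay), locked(d_office_bay)}

== RESULT ==
["have(k3)", "key_at(k3,bay)", "locked(d_office_bay)"]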